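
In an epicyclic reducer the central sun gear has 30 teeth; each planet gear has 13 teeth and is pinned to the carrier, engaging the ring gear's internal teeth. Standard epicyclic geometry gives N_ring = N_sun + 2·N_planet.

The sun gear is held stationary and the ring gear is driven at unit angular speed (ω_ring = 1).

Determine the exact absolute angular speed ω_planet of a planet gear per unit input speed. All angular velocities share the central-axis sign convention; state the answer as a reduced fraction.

N_ring = 30 + 2·13 = 56
30(ω_s−ω_c) = −56(ω_r−ω_c),  ω_s=0, ω_r=1
30(0−ω_c) = −56(1−ω_c)  ⇒  86ω_c = 56  ⇒  ω_c = 28/43
sun–planet: 30·(0−28/43) = −13·(ω_p−ω_c)  ⇒  ω_p−ω_c = −(30/13)·(-28/43) = 840/559
ω_p = 28/43 + 840/559 = 28/13

28/13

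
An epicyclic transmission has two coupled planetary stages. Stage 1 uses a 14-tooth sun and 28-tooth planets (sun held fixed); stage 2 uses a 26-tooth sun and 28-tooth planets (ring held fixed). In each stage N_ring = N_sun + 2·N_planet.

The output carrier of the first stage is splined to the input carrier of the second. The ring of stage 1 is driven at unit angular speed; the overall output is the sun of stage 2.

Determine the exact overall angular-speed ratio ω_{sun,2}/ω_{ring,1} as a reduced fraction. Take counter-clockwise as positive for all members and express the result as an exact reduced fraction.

Stage 1: N_ring = 14 + 2·28 = 70
Stage 1: 14(ω_s−ω_c) = −70(ω_r−ω_c),  ω_s=0, ω_r=1
Stage 1: 14(0−ω_c) = −70(1−ω_c)  ⇒  84ω_c = 70  ⇒  ω_c = 5/6
  ⇒ ω_c¹/ω_r¹ = 5/6
Stage 2: N_ring = 26 + 2·28 = 82
Stage 2: 26(ω_s−ω_c) = −82(ω_r−ω_c),  ω_r=0, ω_c=1
Stage 2: ω_s = 1 − (82/26)(0−1) = 54/13
  ⇒ ω_s²/ω_c² = 54/13
Coupling ω_c² = ω_c¹ ⇒ overall = 5/6 × 54/13 = 45/13

45/13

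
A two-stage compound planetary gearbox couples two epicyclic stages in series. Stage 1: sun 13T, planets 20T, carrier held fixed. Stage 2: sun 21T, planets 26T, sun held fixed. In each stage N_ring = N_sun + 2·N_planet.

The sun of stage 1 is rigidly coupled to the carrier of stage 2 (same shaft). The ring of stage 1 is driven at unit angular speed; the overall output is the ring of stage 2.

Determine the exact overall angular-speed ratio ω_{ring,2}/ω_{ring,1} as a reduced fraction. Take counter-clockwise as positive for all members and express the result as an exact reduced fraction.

Stage 1: N_ring = 13 + 2·20 = 53
Stage 1: 13(ω_s−ω_c) = −53(ω_r−ω_c),  ω_c=0, ω_r=1
Stage 1: ω_s = 0 − (53/13)(1−0) = -53/13
  ⇒ ω_s¹/ω_r¹ = -53/13
Stage 2: N_ring = 21 + 2·26 = 73
Stage 2: 21(ω_s−ω_c) = −73(ω_r−ω_c),  ω_s=0, ω_c=1
Stage 2: ω_r = 1 − (21/73)(0−1) = 94/73
  ⇒ ω_r²/ω_c² = 94/73
Coupling ω_c² = ω_s¹ ⇒ overall = -53/13 × 94/73 = -4982/949

-4982/949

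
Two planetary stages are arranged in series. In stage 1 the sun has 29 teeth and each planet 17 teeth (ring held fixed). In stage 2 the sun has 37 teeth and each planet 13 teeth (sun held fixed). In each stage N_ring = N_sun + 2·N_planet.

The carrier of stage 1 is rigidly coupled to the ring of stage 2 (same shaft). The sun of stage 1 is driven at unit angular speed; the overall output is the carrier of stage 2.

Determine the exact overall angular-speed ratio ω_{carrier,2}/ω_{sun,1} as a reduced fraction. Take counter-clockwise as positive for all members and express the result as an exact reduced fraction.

1827/9200

Stage 1: N_ring = 29 + 2·17 = 63
Stage 1: 29(ω_s−ω_c) = −63(ω_r−ω_c),  ω_r=0, ω_s=1
Stage 1: 29(1−ω_c) = −63(0−ω_c)  ⇒  92ω_c = 29  ⇒  ω_c = 29/92
  ⇒ ω_c¹/ω_s¹ = 29/92
Stage 2: N_ring = 37 + 2·13 = 63
Stage 2: 37(ω_s−ω_c) = −63(ω_r−ω_c),  ω_s=0, ω_r=1
Stage 2: 37(0−ω_c) = −63(1−ω_c)  ⇒  100ω_c = 63  ⇒  ω_c = 63/100
  ⇒ ω_c²/ω_r² = 63/100
Coupling ω_r² = ω_c¹ ⇒ overall = 29/92 × 63/100 = 1827/9200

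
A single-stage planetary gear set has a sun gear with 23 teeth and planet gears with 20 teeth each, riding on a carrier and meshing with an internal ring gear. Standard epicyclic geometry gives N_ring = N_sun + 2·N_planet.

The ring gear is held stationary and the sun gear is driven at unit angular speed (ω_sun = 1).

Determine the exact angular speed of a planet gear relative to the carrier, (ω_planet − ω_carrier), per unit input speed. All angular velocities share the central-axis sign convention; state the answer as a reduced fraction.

N_ring = 23 + 2·20 = 63
23(ω_s−ω_c) = −63(ω_r−ω_c),  ω_r=0, ω_s=1
23(1−ω_c) = −63(0−ω_c)  ⇒  86ω_c = 23  ⇒  ω_c = 23/86
sun–planet: 23·(1−23/86) = −20·(ω_p−ω_c)  ⇒  ω_p−ω_c = −(23/20)·(63/86) = -1449/1720

-1449/1720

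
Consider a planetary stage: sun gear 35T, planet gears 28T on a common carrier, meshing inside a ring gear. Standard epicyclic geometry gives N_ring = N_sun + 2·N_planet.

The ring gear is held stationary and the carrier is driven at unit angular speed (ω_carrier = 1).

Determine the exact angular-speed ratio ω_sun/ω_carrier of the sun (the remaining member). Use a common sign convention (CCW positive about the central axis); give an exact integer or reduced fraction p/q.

18/5

N_ring = 35 + 2·28 = 91
35(ω_s−ω_c) = −91(ω_r−ω_c),  ω_r=0, ω_c=1
ω_s = 1 − (91/35)(0−1) = 18/5
ω_s/ω_c = 18/5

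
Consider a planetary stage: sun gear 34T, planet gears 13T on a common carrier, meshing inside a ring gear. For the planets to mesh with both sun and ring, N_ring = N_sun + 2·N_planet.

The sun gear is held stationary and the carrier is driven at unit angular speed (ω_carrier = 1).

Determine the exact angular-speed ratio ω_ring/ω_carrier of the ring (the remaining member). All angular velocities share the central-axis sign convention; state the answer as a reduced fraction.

47/30

N_ring = 34 + 2·13 = 60
34(ω_s−ω_c) = −60(ω_r−ω_c),  ω_s=0, ω_c=1
ω_r = 1 − (34/60)(0−1) = 47/30
ω_r/ω_c = 47/30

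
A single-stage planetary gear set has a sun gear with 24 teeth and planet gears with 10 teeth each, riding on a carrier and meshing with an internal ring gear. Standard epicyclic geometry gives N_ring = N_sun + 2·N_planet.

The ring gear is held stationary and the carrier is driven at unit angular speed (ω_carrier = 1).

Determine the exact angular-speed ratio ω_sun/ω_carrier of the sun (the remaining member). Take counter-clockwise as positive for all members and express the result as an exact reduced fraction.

N_ring = 24 + 2·10 = 44
24(ω_s−ω_c) = −44(ω_r−ω_c),  ω_r=0, ω_c=1
ω_s = 1 − (44/24)(0−1) = 17/6
ω_s/ω_c = 17/6

17/6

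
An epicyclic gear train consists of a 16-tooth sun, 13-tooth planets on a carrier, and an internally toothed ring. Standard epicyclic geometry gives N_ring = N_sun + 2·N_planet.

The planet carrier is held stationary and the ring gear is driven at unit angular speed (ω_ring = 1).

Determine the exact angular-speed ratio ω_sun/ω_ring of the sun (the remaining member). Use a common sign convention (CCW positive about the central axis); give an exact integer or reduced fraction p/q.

N_ring = 16 + 2·13 = 42
16(ω_s−ω_c) = −42(ω_r−ω_c),  ω_c=0, ω_r=1
ω_s = 0 − (42/16)(1−0) = -21/8
ω_s/ω_r = -21/8

-21/8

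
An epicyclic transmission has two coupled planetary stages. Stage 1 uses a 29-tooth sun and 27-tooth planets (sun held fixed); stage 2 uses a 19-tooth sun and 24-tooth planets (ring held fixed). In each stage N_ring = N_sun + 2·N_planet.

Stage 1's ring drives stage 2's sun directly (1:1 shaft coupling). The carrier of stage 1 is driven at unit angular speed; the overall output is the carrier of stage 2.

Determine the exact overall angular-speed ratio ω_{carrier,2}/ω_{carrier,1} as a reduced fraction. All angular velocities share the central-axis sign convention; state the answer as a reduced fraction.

Stage 1: N_ring = 29 + 2·27 = 83
Stage 1: 29(ω_s−ω_c) = −83(ω_r−ω_c),  ω_s=0, ω_c=1
Stage 1: ω_r = 1 − (29/83)(0−1) = 112/83
  ⇒ ω_r¹/ω_c¹ = 112/83
Stage 2: N_ring = 19 + 2·24 = 67
Stage 2: 19(ω_s−ω_c) = −67(ω_r−ω_c),  ω_r=0, ω_s=1
Stage 2: 19(1−ω_c) = −67(0−ω_c)  ⇒  86ω_c = 19  ⇒  ω_c = 19/86
  ⇒ ω_c²/ω_s² = 19/86
Coupling ω_s² = ω_r¹ ⇒ overall = 112/83 × 19/86 = 1064/3569

1064/3569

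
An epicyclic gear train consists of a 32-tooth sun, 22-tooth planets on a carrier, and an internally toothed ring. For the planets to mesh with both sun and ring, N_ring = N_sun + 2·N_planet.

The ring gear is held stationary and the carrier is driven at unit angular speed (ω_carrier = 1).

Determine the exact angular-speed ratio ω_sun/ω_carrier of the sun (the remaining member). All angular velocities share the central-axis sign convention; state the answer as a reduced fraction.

27/8

N_ring = 32 + 2·22 = 76
32(ω_s−ω_c) = −76(ω_r−ω_c),  ω_r=0, ω_c=1
ω_s = 1 − (76/32)(0−1) = 27/8
ω_s/ω_c = 27/8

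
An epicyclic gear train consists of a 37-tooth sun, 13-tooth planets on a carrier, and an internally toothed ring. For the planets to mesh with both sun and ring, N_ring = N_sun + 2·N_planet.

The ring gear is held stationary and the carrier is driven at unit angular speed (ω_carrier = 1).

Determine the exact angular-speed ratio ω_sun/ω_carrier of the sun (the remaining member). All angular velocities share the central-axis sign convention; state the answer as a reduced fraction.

100/37

N_ring = 37 + 2·13 = 63
37(ω_s−ω_c) = −63(ω_r−ω_c),  ω_r=0, ω_c=1
ω_s = 1 − (63/37)(0−1) = 100/37
ω_s/ω_c = 100/37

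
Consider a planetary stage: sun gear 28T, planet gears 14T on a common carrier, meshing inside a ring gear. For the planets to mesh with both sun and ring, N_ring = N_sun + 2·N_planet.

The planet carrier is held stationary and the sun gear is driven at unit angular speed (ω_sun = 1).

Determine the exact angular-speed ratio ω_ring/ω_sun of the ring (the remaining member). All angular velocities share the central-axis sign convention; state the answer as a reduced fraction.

N_ring = 28 + 2·14 = 56
28(ω_s−ω_c) = −56(ω_r−ω_c),  ω_c=0, ω_s=1
ω_r = 0 − (28/56)(1−0) = -1/2
ω_r/ω_s = -1/2

-1/2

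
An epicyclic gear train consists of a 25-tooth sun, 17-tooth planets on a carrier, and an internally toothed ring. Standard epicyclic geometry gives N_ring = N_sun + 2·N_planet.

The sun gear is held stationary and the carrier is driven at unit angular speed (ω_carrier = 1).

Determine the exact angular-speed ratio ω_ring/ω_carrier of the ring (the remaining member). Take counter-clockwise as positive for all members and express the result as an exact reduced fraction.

N_ring = 25 + 2·17 = 59
25(ω_s−ω_c) = −59(ω_r−ω_c),  ω_s=0, ω_c=1
ω_r = 1 − (25/59)(0−1) = 84/59
ω_r/ω_c = 84/59

84/59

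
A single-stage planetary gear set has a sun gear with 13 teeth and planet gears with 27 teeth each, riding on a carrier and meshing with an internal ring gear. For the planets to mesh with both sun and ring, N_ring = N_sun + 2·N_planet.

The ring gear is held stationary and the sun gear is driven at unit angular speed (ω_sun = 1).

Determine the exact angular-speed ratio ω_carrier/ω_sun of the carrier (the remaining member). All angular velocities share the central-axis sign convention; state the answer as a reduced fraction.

N_ring = 13 + 2·27 = 67
13(ω_s−ω_c) = −67(ω_r−ω_c),  ω_r=0, ω_s=1
13(1−ω_c) = −67(0−ω_c)  ⇒  80ω_c = 13  ⇒  ω_c = 13/80
ω_c/ω_s = 13/80

13/80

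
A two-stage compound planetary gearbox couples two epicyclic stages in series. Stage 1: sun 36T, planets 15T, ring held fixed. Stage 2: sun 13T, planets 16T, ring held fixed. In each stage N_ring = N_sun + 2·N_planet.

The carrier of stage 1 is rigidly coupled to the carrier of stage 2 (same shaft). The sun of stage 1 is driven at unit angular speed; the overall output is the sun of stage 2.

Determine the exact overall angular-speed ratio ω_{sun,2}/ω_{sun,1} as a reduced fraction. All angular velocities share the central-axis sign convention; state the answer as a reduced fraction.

Stage 1: N_ring = 36 + 2·15 = 66
Stage 1: 36(ω_s−ω_c) = −66(ω_r−ω_c),  ω_r=0, ω_s=1
Stage 1: 36(1−ω_c) = −66(0−ω_c)  ⇒  102ω_c = 36  ⇒  ω_c = 6/17
  ⇒ ω_c¹/ω_s¹ = 6/17
Stage 2: N_ring = 13 + 2·16 = 45
Stage 2: 13(ω_s−ω_c) = −45(ω_r−ω_c),  ω_r=0, ω_c=1
Stage 2: ω_s = 1 − (45/13)(0−1) = 58/13
  ⇒ ω_s²/ω_c² = 58/13
Coupling ω_c² = ω_c¹ ⇒ overall = 6/17 × 58/13 = 348/221

348/221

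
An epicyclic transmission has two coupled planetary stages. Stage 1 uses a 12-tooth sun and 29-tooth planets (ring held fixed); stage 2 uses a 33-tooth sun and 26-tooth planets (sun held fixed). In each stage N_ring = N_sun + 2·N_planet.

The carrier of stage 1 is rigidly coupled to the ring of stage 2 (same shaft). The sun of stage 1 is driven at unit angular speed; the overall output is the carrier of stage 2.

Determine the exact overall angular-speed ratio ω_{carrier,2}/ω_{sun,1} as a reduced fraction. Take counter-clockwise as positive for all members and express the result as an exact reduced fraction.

Stage 1: N_ring = 12 + 2·29 = 70
Stage 1: 12(ω_s−ω_c) = −70(ω_r−ω_c),  ω_r=0, ω_s=1
Stage 1: 12(1−ω_c) = −70(0−ω_c)  ⇒  82ω_c = 12  ⇒  ω_c = 6/41
  ⇒ ω_c¹/ω_s¹ = 6/41
Stage 2: N_ring = 33 + 2·26 = 85
Stage 2: 33(ω_s−ω_c) = −85(ω_r−ω_c),  ω_s=0, ω_r=1
Stage 2: 33(0−ω_c) = −85(1−ω_c)  ⇒  118ω_c = 85  ⇒  ω_c = 85/118
  ⇒ ω_c²/ω_r² = 85/118
Coupling ω_r² = ω_c¹ ⇒ overall = 6/41 × 85/118 = 255/2419

255/2419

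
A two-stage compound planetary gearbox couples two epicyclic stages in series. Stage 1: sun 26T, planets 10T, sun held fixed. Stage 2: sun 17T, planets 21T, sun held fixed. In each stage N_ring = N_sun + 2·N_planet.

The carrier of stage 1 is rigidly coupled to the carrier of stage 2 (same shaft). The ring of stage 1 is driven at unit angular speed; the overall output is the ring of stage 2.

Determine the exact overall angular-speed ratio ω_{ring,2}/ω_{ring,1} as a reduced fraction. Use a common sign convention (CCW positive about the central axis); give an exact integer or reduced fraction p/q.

Stage 1: N_ring = 26 + 2·10 = 46
Stage 1: 26(ω_s−ω_c) = −46(ω_r−ω_c),  ω_s=0, ω_r=1
Stage 1: 26(0−ω_c) = −46(1−ω_c)  ⇒  72ω_c = 46  ⇒  ω_c = 23/36
  ⇒ ω_c¹/ω_r¹ = 23/36
Stage 2: N_ring = 17 + 2·21 = 59
Stage 2: 17(ω_s−ω_c) = −59(ω_r−ω_c),  ω_s=0, ω_c=1
Stage 2: ω_r = 1 − (17/59)(0−1) = 76/59
  ⇒ ω_r²/ω_c² = 76/59
Coupling ω_c² = ω_c¹ ⇒ overall = 23/36 × 76/59 = 437/531

437/531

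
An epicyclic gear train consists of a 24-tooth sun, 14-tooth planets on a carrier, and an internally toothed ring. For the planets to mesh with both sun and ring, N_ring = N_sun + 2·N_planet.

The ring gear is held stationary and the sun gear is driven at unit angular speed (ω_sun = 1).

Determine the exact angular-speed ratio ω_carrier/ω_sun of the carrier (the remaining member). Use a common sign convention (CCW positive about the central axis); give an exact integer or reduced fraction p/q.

N_ring = 24 + 2·14 = 52
24(ω_s−ω_c) = −52(ω_r−ω_c),  ω_r=0, ω_s=1
24(1−ω_c) = −52(0−ω_c)  ⇒  76ω_c = 24  ⇒  ω_c = 6/19
ω_c/ω_s = 6/19

6/19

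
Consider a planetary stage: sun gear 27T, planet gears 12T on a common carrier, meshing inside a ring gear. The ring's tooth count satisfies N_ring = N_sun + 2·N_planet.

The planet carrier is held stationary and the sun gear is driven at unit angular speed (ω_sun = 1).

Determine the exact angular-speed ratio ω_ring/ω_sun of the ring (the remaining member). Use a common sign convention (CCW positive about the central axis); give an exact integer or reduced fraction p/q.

N_ring = 27 + 2·12 = 51
27(ω_s−ω_c) = −51(ω_r−ω_c),  ω_c=0, ω_s=1
ω_r = 0 − (27/51)(1−0) = -9/17
ω_r/ω_s = -9/17

-9/17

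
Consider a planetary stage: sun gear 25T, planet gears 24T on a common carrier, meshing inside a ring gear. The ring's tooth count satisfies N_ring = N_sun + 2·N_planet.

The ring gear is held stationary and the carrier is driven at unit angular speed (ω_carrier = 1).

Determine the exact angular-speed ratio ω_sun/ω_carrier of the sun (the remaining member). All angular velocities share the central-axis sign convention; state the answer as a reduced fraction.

98/25

N_ring = 25 + 2·24 = 73
25(ω_s−ω_c) = −73(ω_r−ω_c),  ω_r=0, ω_c=1
ω_s = 1 − (73/25)(0−1) = 98/25
ω_s/ω_c = 98/25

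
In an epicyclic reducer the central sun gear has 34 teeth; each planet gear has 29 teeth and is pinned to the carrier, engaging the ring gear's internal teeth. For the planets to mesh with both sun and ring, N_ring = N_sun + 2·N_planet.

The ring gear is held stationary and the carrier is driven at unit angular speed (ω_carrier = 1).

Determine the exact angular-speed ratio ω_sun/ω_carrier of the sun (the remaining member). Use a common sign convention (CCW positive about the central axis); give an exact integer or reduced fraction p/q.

N_ring = 34 + 2·29 = 92
34(ω_s−ω_c) = −92(ω_r−ω_c),  ω_r=0, ω_c=1
ω_s = 1 − (92/34)(0−1) = 63/17
ω_s/ω_c = 63/17

63/17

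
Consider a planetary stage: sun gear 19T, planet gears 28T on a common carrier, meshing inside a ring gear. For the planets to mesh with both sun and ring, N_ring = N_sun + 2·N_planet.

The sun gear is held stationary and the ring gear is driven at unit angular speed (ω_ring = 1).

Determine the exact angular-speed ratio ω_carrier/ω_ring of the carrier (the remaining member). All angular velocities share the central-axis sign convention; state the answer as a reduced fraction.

75/94

N_ring = 19 + 2·28 = 75
19(ω_s−ω_c) = −75(ω_r−ω_c),  ω_s=0, ω_r=1
19(0−ω_c) = −75(1−ω_c)  ⇒  94ω_c = 75  ⇒  ω_c = 75/94
ω_c/ω_r = 75/94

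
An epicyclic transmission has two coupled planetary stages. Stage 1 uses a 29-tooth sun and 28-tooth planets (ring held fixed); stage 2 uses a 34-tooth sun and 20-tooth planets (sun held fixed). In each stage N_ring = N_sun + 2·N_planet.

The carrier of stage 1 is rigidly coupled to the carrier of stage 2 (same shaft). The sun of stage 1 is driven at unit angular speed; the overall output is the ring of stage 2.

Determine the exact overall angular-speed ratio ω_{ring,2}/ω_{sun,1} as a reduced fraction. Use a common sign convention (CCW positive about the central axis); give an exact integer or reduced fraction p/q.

Stage 1: N_ring = 29 + 2·28 = 85
Stage 1: 29(ω_s−ω_c) = −85(ω_r−ω_c),  ω_r=0, ω_s=1
Stage 1: 29(1−ω_c) = −85(0−ω_c)  ⇒  114ω_c = 29  ⇒  ω_c = 29/114
  ⇒ ω_c¹/ω_s¹ = 29/114
Stage 2: N_ring = 34 + 2·20 = 74
Stage 2: 34(ω_s−ω_c) = −74(ω_r−ω_c),  ω_s=0, ω_c=1
Stage 2: ω_r = 1 − (34/74)(0−1) = 54/37
  ⇒ ω_r²/ω_c² = 54/37
Coupling ω_c² = ω_c¹ ⇒ overall = 29/114 × 54/37 = 261/703

261/703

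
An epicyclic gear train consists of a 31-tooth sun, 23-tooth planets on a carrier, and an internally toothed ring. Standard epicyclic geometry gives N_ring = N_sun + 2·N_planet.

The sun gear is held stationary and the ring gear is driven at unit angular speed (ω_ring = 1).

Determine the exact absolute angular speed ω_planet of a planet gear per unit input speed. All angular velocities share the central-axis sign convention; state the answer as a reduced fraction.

N_ring = 31 + 2·23 = 77
31(ω_s−ω_c) = −77(ω_r−ω_c),  ω_s=0, ω_r=1
31(0−ω_c) = −77(1−ω_c)  ⇒  108ω_c = 77  ⇒  ω_c = 77/108
sun–planet: 31·(0−77/108) = −23·(ω_p−ω_c)  ⇒  ω_p−ω_c = −(31/23)·(-77/108) = 2387/2484
ω_p = 77/108 + 2387/2484 = 77/46

77/46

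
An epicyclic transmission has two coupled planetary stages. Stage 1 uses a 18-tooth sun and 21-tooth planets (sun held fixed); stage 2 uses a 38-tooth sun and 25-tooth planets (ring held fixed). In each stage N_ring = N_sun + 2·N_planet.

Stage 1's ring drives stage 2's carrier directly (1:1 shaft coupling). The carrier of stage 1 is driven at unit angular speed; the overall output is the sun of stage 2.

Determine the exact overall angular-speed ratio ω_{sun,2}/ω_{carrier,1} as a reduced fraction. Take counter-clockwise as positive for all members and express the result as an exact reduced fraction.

Stage 1: N_ring = 18 + 2·21 = 60
Stage 1: 18(ω_s−ω_c) = −60(ω_r−ω_c),  ω_s=0, ω_c=1
Stage 1: ω_r = 1 − (18/60)(0−1) = 13/10
  ⇒ ω_r¹/ω_c¹ = 13/10
Stage 2: N_ring = 38 + 2·25 = 88
Stage 2: 38(ω_s−ω_c) = −88(ω_r−ω_c),  ω_r=0, ω_c=1
Stage 2: ω_s = 1 − (88/38)(0−1) = 63/19
  ⇒ ω_s²/ω_c² = 63/19
Coupling ω_c² = ω_r¹ ⇒ overall = 13/10 × 63/19 = 819/190

819/190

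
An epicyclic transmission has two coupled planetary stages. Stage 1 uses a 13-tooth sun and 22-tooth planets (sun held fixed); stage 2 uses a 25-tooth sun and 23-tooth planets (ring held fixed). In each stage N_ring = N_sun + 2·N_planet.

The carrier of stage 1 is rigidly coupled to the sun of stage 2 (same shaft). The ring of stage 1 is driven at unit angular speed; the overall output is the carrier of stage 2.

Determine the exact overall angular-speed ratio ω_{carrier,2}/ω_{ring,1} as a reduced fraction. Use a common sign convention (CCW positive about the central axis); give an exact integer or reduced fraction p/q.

Stage 1: N_ring = 13 + 2·22 = 57
Stage 1: 13(ω_s−ω_c) = −57(ω_r−ω_c),  ω_s=0, ω_r=1
Stage 1: 13(0−ω_c) = −57(1−ω_c)  ⇒  70ω_c = 57  ⇒  ω_c = 57/70
  ⇒ ω_c¹/ω_r¹ = 57/70
Stage 2: N_ring = 25 + 2·23 = 71
Stage 2: 25(ω_s−ω_c) = −71(ω_r−ω_c),  ω_r=0, ω_s=1
Stage 2: 25(1−ω_c) = −71(0−ω_c)  ⇒  96ω_c = 25  ⇒  ω_c = 25/96
  ⇒ ω_c²/ω_s² = 25/96
Coupling ω_s² = ω_c¹ ⇒ overall = 57/70 × 25/96 = 95/448

95/448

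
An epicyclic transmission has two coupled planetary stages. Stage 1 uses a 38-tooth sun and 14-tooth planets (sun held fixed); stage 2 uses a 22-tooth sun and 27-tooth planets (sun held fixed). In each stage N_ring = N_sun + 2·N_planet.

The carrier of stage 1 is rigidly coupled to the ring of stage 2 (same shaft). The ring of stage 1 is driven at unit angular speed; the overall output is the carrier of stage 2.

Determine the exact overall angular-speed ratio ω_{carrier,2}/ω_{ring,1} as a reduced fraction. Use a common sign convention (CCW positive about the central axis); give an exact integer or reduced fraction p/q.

Stage 1: N_ring = 38 + 2·14 = 66
Stage 1: 38(ω_s−ω_c) = −66(ω_r−ω_c),  ω_s=0, ω_r=1
Stage 1: 38(0−ω_c) = −66(1−ω_c)  ⇒  104ω_c = 66  ⇒  ω_c = 33/52
  ⇒ ω_c¹/ω_r¹ = 33/52
Stage 2: N_ring = 22 + 2·27 = 76
Stage 2: 22(ω_s−ω_c) = −76(ω_r−ω_c),  ω_s=0, ω_r=1
Stage 2: 22(0−ω_c) = −76(1−ω_c)  ⇒  98ω_c = 76  ⇒  ω_c = 38/49
  ⇒ ω_c²/ω_r² = 38/49
Coupling ω_r² = ω_c¹ ⇒ overall = 33/52 × 38/49 = 627/1274

627/1274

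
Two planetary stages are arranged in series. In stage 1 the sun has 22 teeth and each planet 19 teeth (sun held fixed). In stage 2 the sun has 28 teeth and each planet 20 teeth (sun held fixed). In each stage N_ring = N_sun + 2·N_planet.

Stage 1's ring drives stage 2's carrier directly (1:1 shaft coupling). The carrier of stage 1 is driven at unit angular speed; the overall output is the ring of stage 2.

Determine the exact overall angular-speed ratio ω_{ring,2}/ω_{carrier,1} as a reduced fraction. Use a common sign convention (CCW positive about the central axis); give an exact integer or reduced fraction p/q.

Stage 1: N_ring = 22 + 2·19 = 60
Stage 1: 22(ω_s−ω_c) = −60(ω_r−ω_c),  ω_s=0, ω_c=1
Stage 1: ω_r = 1 − (22/60)(0−1) = 41/30
  ⇒ ω_r¹/ω_c¹ = 41/30
Stage 2: N_ring = 28 + 2·20 = 68
Stage 2: 28(ω_s−ω_c) = −68(ω_r−ω_c),  ω_s=0, ω_c=1
Stage 2: ω_r = 1 − (28/68)(0−1) = 24/17
  ⇒ ω_r²/ω_c² = 24/17
Coupling ω_c² = ω_r¹ ⇒ overall = 41/30 × 24/17 = 164/85

164/85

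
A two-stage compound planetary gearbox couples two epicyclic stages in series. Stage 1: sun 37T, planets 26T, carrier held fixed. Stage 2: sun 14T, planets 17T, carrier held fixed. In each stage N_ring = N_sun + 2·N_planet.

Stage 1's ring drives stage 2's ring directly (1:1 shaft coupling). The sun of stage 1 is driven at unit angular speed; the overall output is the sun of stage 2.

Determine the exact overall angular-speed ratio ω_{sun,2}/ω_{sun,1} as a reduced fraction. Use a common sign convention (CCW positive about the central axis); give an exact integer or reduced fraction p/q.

Stage 1: N_ring = 37 + 2·26 = 89
Stage 1: 37(ω_s−ω_c) = −89(ω_r−ω_c),  ω_c=0, ω_s=1
Stage 1: ω_r = 0 − (37/89)(1−0) = -37/89
  ⇒ ω_r¹/ω_s¹ = -37/89
Stage 2: N_ring = 14 + 2·17 = 48
Stage 2: 14(ω_s−ω_c) = −48(ω_r−ω_c),  ω_c=0, ω_r=1
Stage 2: ω_s = 0 − (48/14)(1−0) = -24/7
  ⇒ ω_s²/ω_r² = -24/7
Coupling ω_r² = ω_r¹ ⇒ overall = -37/89 × -24/7 = 888/623

888/623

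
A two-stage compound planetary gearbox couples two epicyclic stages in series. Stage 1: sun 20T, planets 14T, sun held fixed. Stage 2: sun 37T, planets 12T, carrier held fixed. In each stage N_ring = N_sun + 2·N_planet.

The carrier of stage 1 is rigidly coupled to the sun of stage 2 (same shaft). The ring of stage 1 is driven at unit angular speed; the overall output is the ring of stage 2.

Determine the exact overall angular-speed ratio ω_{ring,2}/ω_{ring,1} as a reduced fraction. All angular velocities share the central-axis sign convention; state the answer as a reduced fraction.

-444/1037

Stage 1: N_ring = 20 + 2·14 = 48
Stage 1: 20(ω_s−ω_c) = −48(ω_r−ω_c),  ω_s=0, ω_r=1
Stage 1: 20(0−ω_c) = −48(1−ω_c)  ⇒  68ω_c = 48  ⇒  ω_c = 12/17
  ⇒ ω_c¹/ω_r¹ = 12/17
Stage 2: N_ring = 37 + 2·12 = 61
Stage 2: 37(ω_s−ω_c) = −61(ω_r−ω_c),  ω_c=0, ω_s=1
Stage 2: ω_r = 0 − (37/61)(1−0) = -37/61
  ⇒ ω_r²/ω_s² = -37/61
Coupling ω_s² = ω_c¹ ⇒ overall = 12/17 × -37/61 = -444/1037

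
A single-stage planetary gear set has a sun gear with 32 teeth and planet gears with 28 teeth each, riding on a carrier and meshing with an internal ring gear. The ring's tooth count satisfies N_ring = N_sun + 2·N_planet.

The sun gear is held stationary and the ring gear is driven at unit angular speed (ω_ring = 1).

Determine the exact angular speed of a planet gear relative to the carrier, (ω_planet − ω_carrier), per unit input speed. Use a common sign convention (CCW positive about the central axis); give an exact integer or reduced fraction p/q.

88/105

N_ring = 32 + 2·28 = 88
32(ω_s−ω_c) = −88(ω_r−ω_c),  ω_s=0, ω_r=1
32(0−ω_c) = −88(1−ω_c)  ⇒  120ω_c = 88  ⇒  ω_c = 11/15
sun–planet: 32·(0−11/15) = −28·(ω_p−ω_c)  ⇒  ω_p−ω_c = −(32/28)·(-11/15) = 88/105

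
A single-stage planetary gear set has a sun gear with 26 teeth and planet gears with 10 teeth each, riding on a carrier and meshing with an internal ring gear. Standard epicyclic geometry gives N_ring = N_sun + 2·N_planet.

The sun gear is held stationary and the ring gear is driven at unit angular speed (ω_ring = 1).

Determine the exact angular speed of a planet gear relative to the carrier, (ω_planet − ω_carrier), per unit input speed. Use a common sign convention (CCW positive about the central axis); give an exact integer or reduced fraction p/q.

299/180

N_ring = 26 + 2·10 = 46
26(ω_s−ω_c) = −46(ω_r−ω_c),  ω_s=0, ω_r=1
26(0−ω_c) = −46(1−ω_c)  ⇒  72ω_c = 46  ⇒  ω_c = 23/36
sun–planet: 26·(0−23/36) = −10·(ω_p−ω_c)  ⇒  ω_p−ω_c = −(26/10)·(-23/36) = 299/180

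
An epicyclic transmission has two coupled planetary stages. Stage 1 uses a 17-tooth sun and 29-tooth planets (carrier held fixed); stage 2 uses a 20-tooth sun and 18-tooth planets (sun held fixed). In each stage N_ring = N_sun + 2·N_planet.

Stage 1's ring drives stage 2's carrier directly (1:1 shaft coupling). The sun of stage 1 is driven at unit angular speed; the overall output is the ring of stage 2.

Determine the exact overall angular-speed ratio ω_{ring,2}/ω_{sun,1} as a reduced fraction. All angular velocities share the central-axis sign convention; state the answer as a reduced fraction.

Stage 1: N_ring = 17 + 2·29 = 75
Stage 1: 17(ω_s−ω_c) = −75(ω_r−ω_c),  ω_c=0, ω_s=1
Stage 1: ω_r = 0 − (17/75)(1−0) = -17/75
  ⇒ ω_r¹/ω_s¹ = -17/75
Stage 2: N_ring = 20 + 2·18 = 56
Stage 2: 20(ω_s−ω_c) = −56(ω_r−ω_c),  ω_s=0, ω_c=1
Stage 2: ω_r = 1 − (20/56)(0−1) = 19/14
  ⇒ ω_r²/ω_c² = 19/14
Coupling ω_c² = ω_r¹ ⇒ overall = -17/75 × 19/14 = -323/1050

-323/1050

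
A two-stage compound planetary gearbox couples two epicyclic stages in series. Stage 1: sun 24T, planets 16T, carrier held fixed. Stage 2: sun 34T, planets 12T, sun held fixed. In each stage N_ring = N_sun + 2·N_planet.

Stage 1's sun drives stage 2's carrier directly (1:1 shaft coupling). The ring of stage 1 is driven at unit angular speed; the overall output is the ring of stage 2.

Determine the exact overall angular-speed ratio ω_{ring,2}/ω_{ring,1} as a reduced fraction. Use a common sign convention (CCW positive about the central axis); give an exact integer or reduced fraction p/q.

-322/87

Stage 1: N_ring = 24 + 2·16 = 56
Stage 1: 24(ω_s−ω_c) = −56(ω_r−ω_c),  ω_c=0, ω_r=1
Stage 1: ω_s = 0 − (56/24)(1−0) = -7/3
  ⇒ ω_s¹/ω_r¹ = -7/3
Stage 2: N_ring = 34 + 2·12 = 58
Stage 2: 34(ω_s−ω_c) = −58(ω_r−ω_c),  ω_s=0, ω_c=1
Stage 2: ω_r = 1 − (34/58)(0−1) = 46/29
  ⇒ ω_r²/ω_c² = 46/29
Coupling ω_c² = ω_s¹ ⇒ overall = -7/3 × 46/29 = -322/87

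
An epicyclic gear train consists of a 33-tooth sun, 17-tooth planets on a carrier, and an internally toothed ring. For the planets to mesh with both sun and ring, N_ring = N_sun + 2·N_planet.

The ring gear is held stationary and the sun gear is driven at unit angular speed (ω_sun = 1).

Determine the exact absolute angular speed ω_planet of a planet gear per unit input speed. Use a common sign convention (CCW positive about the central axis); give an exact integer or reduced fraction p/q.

-33/34

N_ring = 33 + 2·17 = 67
33(ω_s−ω_c) = −67(ω_r−ω_c),  ω_r=0, ω_s=1
33(1−ω_c) = −67(0−ω_c)  ⇒  100ω_c = 33  ⇒  ω_c = 33/100
sun–planet: 33·(1−33/100) = −17·(ω_p−ω_c)  ⇒  ω_p−ω_c = −(33/17)·(67/100) = -2211/1700
ω_p = 33/100 − 2211/1700 = -33/34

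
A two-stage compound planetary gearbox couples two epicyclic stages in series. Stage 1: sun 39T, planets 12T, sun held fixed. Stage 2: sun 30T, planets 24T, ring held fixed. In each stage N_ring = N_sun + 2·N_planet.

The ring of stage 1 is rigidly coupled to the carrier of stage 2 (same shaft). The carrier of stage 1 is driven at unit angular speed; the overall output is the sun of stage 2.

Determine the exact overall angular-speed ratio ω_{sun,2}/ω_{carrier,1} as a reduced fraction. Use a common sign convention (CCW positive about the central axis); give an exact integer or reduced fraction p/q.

204/35

Stage 1: N_ring = 39 + 2·12 = 63
Stage 1: 39(ω_s−ω_c) = −63(ω_r−ω_c),  ω_s=0, ω_c=1
Stage 1: ω_r = 1 − (39/63)(0−1) = 34/21
  ⇒ ω_r¹/ω_c¹ = 34/21
Stage 2: N_ring = 30 + 2·24 = 78
Stage 2: 30(ω_s−ω_c) = −78(ω_r−ω_c),  ω_r=0, ω_c=1
Stage 2: ω_s = 1 − (78/30)(0−1) = 18/5
  ⇒ ω_s²/ω_c² = 18/5
Coupling ω_c² = ω_r¹ ⇒ overall = 34/21 × 18/5 = 204/35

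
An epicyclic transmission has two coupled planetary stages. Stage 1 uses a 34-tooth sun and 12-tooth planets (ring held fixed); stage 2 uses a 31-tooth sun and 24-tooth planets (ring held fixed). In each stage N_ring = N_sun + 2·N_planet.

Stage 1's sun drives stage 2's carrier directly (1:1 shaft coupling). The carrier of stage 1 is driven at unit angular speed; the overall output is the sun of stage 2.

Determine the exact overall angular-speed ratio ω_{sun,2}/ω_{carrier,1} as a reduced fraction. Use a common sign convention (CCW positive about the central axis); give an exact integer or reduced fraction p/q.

5060/527

Stage 1: N_ring = 34 + 2·12 = 58
Stage 1: 34(ω_s−ω_c) = −58(ω_r−ω_c),  ω_r=0, ω_c=1
Stage 1: ω_s = 1 − (58/34)(0−1) = 46/17
  ⇒ ω_s¹/ω_c¹ = 46/17
Stage 2: N_ring = 31 + 2·24 = 79
Stage 2: 31(ω_s−ω_c) = −79(ω_r−ω_c),  ω_r=0, ω_c=1
Stage 2: ω_s = 1 − (79/31)(0−1) = 110/31
  ⇒ ω_s²/ω_c² = 110/31
Coupling ω_c² = ω_s¹ ⇒ overall = 46/17 × 110/31 = 5060/527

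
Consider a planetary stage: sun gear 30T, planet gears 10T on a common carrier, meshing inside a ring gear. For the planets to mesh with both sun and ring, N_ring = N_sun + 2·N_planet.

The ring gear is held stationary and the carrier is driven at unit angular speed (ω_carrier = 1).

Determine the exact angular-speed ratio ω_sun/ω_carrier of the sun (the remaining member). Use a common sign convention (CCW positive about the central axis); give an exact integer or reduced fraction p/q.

N_ring = 30 + 2·10 = 50
30(ω_s−ω_c) = −50(ω_r−ω_c),  ω_r=0, ω_c=1
ω_s = 1 − (50/30)(0−1) = 8/3
ω_s/ω_c = 8/3

8/3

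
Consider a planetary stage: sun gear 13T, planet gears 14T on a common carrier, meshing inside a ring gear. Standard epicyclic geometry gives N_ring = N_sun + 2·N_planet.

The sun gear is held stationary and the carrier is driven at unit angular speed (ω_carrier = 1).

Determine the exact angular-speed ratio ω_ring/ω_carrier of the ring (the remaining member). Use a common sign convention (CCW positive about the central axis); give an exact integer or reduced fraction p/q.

N_ring = 13 + 2·14 = 41
13(ω_s−ω_c) = −41(ω_r−ω_c),  ω_s=0, ω_c=1
ω_r = 1 − (13/41)(0−1) = 54/41
ω_r/ω_c = 54/41

54/41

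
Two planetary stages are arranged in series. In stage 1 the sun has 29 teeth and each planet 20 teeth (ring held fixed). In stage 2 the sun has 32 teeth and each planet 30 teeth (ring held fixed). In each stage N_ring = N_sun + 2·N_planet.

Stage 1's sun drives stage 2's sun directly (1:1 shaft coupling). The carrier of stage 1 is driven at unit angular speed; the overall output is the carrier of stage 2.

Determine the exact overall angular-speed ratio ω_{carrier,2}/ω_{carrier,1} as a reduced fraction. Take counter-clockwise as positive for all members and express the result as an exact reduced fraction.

784/899

Stage 1: N_ring = 29 + 2·20 = 69
Stage 1: 29(ω_s−ω_c) = −69(ω_r−ω_c),  ω_r=0, ω_c=1
Stage 1: ω_s = 1 − (69/29)(0−1) = 98/29
  ⇒ ω_s¹/ω_c¹ = 98/29
Stage 2: N_ring = 32 + 2·30 = 92
Stage 2: 32(ω_s−ω_c) = −92(ω_r−ω_c),  ω_r=0, ω_s=1
Stage 2: 32(1−ω_c) = −92(0−ω_c)  ⇒  124ω_c = 32  ⇒  ω_c = 8/31
  ⇒ ω_c²/ω_s² = 8/31
Coupling ω_s² = ω_s¹ ⇒ overall = 98/29 × 8/31 = 784/899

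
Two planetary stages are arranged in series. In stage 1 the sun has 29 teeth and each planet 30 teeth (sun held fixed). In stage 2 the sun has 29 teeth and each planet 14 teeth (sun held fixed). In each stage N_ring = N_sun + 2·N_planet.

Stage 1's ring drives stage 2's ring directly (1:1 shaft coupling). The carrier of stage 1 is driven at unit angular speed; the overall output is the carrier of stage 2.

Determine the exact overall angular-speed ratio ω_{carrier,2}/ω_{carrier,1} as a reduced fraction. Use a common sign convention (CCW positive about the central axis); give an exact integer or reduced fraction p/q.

3363/3827

Stage 1: N_ring = 29 + 2·30 = 89
Stage 1: 29(ω_s−ω_c) = −89(ω_r−ω_c),  ω_s=0, ω_c=1
Stage 1: ω_r = 1 − (29/89)(0−1) = 118/89
  ⇒ ω_r¹/ω_c¹ = 118/89
Stage 2: N_ring = 29 + 2·14 = 57
Stage 2: 29(ω_s−ω_c) = −57(ω_r−ω_c),  ω_s=0, ω_r=1
Stage 2: 29(0−ω_c) = −57(1−ω_c)  ⇒  86ω_c = 57  ⇒  ω_c = 57/86
  ⇒ ω_c²/ω_r² = 57/86
Coupling ω_r² = ω_r¹ ⇒ overall = 118/89 × 57/86 = 3363/3827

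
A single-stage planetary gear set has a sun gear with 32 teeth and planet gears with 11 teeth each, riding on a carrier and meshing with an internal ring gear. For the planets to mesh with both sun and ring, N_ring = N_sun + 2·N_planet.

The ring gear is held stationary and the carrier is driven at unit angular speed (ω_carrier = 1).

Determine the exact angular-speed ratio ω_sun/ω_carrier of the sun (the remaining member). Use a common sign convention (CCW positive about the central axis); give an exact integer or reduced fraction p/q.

N_ring = 32 + 2·11 = 54
32(ω_s−ω_c) = −54(ω_r−ω_c),  ω_r=0, ω_c=1
ω_s = 1 − (54/32)(0−1) = 43/16
ω_s/ω_c = 43/16

43/16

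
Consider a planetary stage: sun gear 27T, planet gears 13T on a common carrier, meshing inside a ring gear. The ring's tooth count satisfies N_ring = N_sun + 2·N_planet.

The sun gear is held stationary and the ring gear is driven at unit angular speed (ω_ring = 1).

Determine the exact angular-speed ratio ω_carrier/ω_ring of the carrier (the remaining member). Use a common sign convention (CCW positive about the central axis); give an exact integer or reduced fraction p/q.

53/80

N_ring = 27 + 2·13 = 53
27(ω_s−ω_c) = −53(ω_r−ω_c),  ω_s=0, ω_r=1
27(0−ω_c) = −53(1−ω_c)  ⇒  80ω_c = 53  ⇒  ω_c = 53/80
ω_c/ω_r = 53/80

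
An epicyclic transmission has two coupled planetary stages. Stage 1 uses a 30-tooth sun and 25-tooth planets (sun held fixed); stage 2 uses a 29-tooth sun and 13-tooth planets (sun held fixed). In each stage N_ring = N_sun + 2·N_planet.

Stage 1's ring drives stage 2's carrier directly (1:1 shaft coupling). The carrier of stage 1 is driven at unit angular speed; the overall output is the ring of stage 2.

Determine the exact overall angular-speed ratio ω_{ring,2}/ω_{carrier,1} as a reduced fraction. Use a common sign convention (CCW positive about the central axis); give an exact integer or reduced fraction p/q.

21/10

Stage 1: N_ring = 30 + 2·25 = 80
Stage 1: 30(ω_s−ω_c) = −80(ω_r−ω_c),  ω_s=0, ω_c=1
Stage 1: ω_r = 1 − (30/80)(0−1) = 11/8
  ⇒ ω_r¹/ω_c¹ = 11/8
Stage 2: N_ring = 29 + 2·13 = 55
Stage 2: 29(ω_s−ω_c) = −55(ω_r−ω_c),  ω_s=0, ω_c=1
Stage 2: ω_r = 1 − (29/55)(0−1) = 84/55
  ⇒ ω_r²/ω_c² = 84/55
Coupling ω_c² = ω_r¹ ⇒ overall = 11/8 × 84/55 = 21/10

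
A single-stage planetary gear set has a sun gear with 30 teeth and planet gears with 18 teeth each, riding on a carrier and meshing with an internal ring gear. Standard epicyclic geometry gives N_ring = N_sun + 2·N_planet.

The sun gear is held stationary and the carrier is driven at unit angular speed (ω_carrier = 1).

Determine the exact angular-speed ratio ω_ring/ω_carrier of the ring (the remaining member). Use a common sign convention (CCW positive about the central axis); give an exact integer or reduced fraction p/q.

16/11

N_ring = 30 + 2·18 = 66
30(ω_s−ω_c) = −66(ω_r−ω_c),  ω_s=0, ω_c=1
ω_r = 1 − (30/66)(0−1) = 16/11
ω_r/ω_c = 16/11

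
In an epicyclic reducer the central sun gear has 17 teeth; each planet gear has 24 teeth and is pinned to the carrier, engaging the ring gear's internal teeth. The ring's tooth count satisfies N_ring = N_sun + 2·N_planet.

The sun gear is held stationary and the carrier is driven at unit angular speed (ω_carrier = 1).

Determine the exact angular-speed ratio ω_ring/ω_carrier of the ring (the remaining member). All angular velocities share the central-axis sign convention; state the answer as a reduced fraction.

N_ring = 17 + 2·24 = 65
17(ω_s−ω_c) = −65(ω_r−ω_c),  ω_s=0, ω_c=1
ω_r = 1 − (17/65)(0−1) = 82/65
ω_r/ω_c = 82/65

82/65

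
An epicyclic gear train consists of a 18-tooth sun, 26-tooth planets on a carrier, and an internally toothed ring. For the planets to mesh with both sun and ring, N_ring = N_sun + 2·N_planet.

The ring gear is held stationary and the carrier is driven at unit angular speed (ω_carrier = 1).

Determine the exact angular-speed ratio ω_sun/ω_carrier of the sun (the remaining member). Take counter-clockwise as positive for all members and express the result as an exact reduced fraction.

N_ring = 18 + 2·26 = 70
18(ω_s−ω_c) = −70(ω_r−ω_c),  ω_r=0, ω_c=1
ω_s = 1 − (70/18)(0−1) = 44/9
ω_s/ω_c = 44/9

44/9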